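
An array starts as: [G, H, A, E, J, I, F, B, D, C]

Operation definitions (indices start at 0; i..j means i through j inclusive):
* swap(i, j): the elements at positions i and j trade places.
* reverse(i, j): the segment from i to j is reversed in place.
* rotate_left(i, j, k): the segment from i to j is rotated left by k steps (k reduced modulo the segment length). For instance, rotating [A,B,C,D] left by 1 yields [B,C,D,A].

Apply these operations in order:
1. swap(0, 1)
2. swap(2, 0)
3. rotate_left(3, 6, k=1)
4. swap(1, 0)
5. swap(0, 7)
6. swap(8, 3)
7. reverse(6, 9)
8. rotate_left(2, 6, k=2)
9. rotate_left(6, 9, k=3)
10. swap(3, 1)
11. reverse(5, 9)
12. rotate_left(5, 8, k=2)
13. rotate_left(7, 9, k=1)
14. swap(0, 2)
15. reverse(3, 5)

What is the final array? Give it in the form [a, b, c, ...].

After 1 (swap(0, 1)): [H, G, A, E, J, I, F, B, D, C]
After 2 (swap(2, 0)): [A, G, H, E, J, I, F, B, D, C]
After 3 (rotate_left(3, 6, k=1)): [A, G, H, J, I, F, E, B, D, C]
After 4 (swap(1, 0)): [G, A, H, J, I, F, E, B, D, C]
After 5 (swap(0, 7)): [B, A, H, J, I, F, E, G, D, C]
After 6 (swap(8, 3)): [B, A, H, D, I, F, E, G, J, C]
After 7 (reverse(6, 9)): [B, A, H, D, I, F, C, J, G, E]
After 8 (rotate_left(2, 6, k=2)): [B, A, I, F, C, H, D, J, G, E]
After 9 (rotate_left(6, 9, k=3)): [B, A, I, F, C, H, E, D, J, G]
After 10 (swap(3, 1)): [B, F, I, A, C, H, E, D, J, G]
After 11 (reverse(5, 9)): [B, F, I, A, C, G, J, D, E, H]
After 12 (rotate_left(5, 8, k=2)): [B, F, I, A, C, D, E, G, J, H]
After 13 (rotate_left(7, 9, k=1)): [B, F, I, A, C, D, E, J, H, G]
After 14 (swap(0, 2)): [I, F, B, A, C, D, E, J, H, G]
After 15 (reverse(3, 5)): [I, F, B, D, C, A, E, J, H, G]

Answer: [I, F, B, D, C, A, E, J, H, G]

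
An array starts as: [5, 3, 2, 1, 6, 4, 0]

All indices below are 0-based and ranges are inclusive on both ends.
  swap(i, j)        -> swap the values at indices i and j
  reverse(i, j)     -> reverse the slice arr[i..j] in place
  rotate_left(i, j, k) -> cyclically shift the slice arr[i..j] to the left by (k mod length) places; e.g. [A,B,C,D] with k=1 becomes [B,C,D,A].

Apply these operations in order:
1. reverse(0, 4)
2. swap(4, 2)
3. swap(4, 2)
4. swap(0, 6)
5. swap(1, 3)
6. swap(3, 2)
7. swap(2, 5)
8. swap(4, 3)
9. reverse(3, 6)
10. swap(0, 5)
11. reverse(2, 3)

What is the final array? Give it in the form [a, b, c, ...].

Answer: [2, 3, 6, 4, 1, 0, 5]

Derivation:
After 1 (reverse(0, 4)): [6, 1, 2, 3, 5, 4, 0]
After 2 (swap(4, 2)): [6, 1, 5, 3, 2, 4, 0]
After 3 (swap(4, 2)): [6, 1, 2, 3, 5, 4, 0]
After 4 (swap(0, 6)): [0, 1, 2, 3, 5, 4, 6]
After 5 (swap(1, 3)): [0, 3, 2, 1, 5, 4, 6]
After 6 (swap(3, 2)): [0, 3, 1, 2, 5, 4, 6]
After 7 (swap(2, 5)): [0, 3, 4, 2, 5, 1, 6]
After 8 (swap(4, 3)): [0, 3, 4, 5, 2, 1, 6]
After 9 (reverse(3, 6)): [0, 3, 4, 6, 1, 2, 5]
After 10 (swap(0, 5)): [2, 3, 4, 6, 1, 0, 5]
After 11 (reverse(2, 3)): [2, 3, 6, 4, 1, 0, 5]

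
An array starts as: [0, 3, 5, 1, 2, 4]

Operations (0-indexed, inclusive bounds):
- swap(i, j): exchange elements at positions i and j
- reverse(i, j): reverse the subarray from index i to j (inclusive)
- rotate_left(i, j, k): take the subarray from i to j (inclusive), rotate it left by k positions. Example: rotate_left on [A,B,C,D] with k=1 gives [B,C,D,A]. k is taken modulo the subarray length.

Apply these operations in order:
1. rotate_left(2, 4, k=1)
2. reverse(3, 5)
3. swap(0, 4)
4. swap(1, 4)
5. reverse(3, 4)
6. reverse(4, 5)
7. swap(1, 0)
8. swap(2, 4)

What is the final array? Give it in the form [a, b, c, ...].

After 1 (rotate_left(2, 4, k=1)): [0, 3, 1, 2, 5, 4]
After 2 (reverse(3, 5)): [0, 3, 1, 4, 5, 2]
After 3 (swap(0, 4)): [5, 3, 1, 4, 0, 2]
After 4 (swap(1, 4)): [5, 0, 1, 4, 3, 2]
After 5 (reverse(3, 4)): [5, 0, 1, 3, 4, 2]
After 6 (reverse(4, 5)): [5, 0, 1, 3, 2, 4]
After 7 (swap(1, 0)): [0, 5, 1, 3, 2, 4]
After 8 (swap(2, 4)): [0, 5, 2, 3, 1, 4]

Answer: [0, 5, 2, 3, 1, 4]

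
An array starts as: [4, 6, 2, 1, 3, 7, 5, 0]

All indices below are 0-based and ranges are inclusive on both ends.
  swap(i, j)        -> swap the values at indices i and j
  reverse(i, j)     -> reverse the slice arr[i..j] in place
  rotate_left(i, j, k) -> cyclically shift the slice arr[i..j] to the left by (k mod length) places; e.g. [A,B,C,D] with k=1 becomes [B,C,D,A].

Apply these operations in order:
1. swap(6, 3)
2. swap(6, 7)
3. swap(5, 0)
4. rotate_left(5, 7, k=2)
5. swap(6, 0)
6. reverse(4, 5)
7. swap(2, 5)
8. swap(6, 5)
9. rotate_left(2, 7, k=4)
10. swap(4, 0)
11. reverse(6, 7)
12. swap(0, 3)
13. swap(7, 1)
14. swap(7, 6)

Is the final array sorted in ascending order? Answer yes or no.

Answer: yes

Derivation:
After 1 (swap(6, 3)): [4, 6, 2, 5, 3, 7, 1, 0]
After 2 (swap(6, 7)): [4, 6, 2, 5, 3, 7, 0, 1]
After 3 (swap(5, 0)): [7, 6, 2, 5, 3, 4, 0, 1]
After 4 (rotate_left(5, 7, k=2)): [7, 6, 2, 5, 3, 1, 4, 0]
After 5 (swap(6, 0)): [4, 6, 2, 5, 3, 1, 7, 0]
After 6 (reverse(4, 5)): [4, 6, 2, 5, 1, 3, 7, 0]
After 7 (swap(2, 5)): [4, 6, 3, 5, 1, 2, 7, 0]
After 8 (swap(6, 5)): [4, 6, 3, 5, 1, 7, 2, 0]
After 9 (rotate_left(2, 7, k=4)): [4, 6, 2, 0, 3, 5, 1, 7]
After 10 (swap(4, 0)): [3, 6, 2, 0, 4, 5, 1, 7]
After 11 (reverse(6, 7)): [3, 6, 2, 0, 4, 5, 7, 1]
After 12 (swap(0, 3)): [0, 6, 2, 3, 4, 5, 7, 1]
After 13 (swap(7, 1)): [0, 1, 2, 3, 4, 5, 7, 6]
After 14 (swap(7, 6)): [0, 1, 2, 3, 4, 5, 6, 7]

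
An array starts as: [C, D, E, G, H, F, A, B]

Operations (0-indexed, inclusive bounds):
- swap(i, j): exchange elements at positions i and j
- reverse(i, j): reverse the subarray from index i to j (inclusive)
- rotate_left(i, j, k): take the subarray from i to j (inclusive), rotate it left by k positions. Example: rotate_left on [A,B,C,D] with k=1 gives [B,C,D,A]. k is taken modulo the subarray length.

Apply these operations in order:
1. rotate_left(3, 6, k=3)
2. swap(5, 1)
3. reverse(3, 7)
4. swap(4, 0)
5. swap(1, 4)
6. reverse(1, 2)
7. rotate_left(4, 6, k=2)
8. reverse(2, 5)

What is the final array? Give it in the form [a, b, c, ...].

After 1 (rotate_left(3, 6, k=3)): [C, D, E, A, G, H, F, B]
After 2 (swap(5, 1)): [C, H, E, A, G, D, F, B]
After 3 (reverse(3, 7)): [C, H, E, B, F, D, G, A]
After 4 (swap(4, 0)): [F, H, E, B, C, D, G, A]
After 5 (swap(1, 4)): [F, C, E, B, H, D, G, A]
After 6 (reverse(1, 2)): [F, E, C, B, H, D, G, A]
After 7 (rotate_left(4, 6, k=2)): [F, E, C, B, G, H, D, A]
After 8 (reverse(2, 5)): [F, E, H, G, B, C, D, A]

Answer: [F, E, H, G, B, C, D, A]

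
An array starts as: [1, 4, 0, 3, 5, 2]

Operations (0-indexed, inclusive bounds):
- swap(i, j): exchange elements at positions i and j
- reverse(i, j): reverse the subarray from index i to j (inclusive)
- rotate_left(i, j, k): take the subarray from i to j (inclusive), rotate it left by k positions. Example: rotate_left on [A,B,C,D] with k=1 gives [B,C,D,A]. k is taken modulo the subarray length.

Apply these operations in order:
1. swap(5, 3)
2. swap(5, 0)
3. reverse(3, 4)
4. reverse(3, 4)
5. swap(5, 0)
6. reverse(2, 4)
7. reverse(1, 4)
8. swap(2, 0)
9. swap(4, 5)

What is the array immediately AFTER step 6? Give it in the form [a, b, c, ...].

Answer: [1, 4, 5, 2, 0, 3]

Derivation:
After 1 (swap(5, 3)): [1, 4, 0, 2, 5, 3]
After 2 (swap(5, 0)): [3, 4, 0, 2, 5, 1]
After 3 (reverse(3, 4)): [3, 4, 0, 5, 2, 1]
After 4 (reverse(3, 4)): [3, 4, 0, 2, 5, 1]
After 5 (swap(5, 0)): [1, 4, 0, 2, 5, 3]
After 6 (reverse(2, 4)): [1, 4, 5, 2, 0, 3]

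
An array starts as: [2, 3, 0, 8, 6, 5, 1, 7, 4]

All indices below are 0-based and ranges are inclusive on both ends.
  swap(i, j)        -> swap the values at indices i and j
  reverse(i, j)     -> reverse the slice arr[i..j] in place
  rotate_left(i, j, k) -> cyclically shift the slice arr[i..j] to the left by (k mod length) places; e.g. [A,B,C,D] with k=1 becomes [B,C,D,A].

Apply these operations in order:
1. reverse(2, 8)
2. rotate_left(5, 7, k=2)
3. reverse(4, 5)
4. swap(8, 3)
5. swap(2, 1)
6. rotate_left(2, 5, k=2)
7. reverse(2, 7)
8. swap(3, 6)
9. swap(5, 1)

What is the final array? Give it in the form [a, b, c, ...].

Answer: [2, 3, 6, 1, 0, 4, 5, 8, 7]

Derivation:
After 1 (reverse(2, 8)): [2, 3, 4, 7, 1, 5, 6, 8, 0]
After 2 (rotate_left(5, 7, k=2)): [2, 3, 4, 7, 1, 8, 5, 6, 0]
After 3 (reverse(4, 5)): [2, 3, 4, 7, 8, 1, 5, 6, 0]
After 4 (swap(8, 3)): [2, 3, 4, 0, 8, 1, 5, 6, 7]
After 5 (swap(2, 1)): [2, 4, 3, 0, 8, 1, 5, 6, 7]
After 6 (rotate_left(2, 5, k=2)): [2, 4, 8, 1, 3, 0, 5, 6, 7]
After 7 (reverse(2, 7)): [2, 4, 6, 5, 0, 3, 1, 8, 7]
After 8 (swap(3, 6)): [2, 4, 6, 1, 0, 3, 5, 8, 7]
After 9 (swap(5, 1)): [2, 3, 6, 1, 0, 4, 5, 8, 7]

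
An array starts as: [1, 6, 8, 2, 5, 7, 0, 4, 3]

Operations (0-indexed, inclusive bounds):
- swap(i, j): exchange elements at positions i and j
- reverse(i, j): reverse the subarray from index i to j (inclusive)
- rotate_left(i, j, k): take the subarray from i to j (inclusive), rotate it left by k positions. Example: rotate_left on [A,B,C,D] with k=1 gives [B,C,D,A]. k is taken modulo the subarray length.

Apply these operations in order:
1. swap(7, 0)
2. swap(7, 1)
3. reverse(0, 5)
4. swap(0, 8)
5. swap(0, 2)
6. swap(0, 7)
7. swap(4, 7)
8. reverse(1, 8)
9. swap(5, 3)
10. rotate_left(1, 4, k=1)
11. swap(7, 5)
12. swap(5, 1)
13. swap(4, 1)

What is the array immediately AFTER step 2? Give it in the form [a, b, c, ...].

Answer: [4, 1, 8, 2, 5, 7, 0, 6, 3]

Derivation:
After 1 (swap(7, 0)): [4, 6, 8, 2, 5, 7, 0, 1, 3]
After 2 (swap(7, 1)): [4, 1, 8, 2, 5, 7, 0, 6, 3]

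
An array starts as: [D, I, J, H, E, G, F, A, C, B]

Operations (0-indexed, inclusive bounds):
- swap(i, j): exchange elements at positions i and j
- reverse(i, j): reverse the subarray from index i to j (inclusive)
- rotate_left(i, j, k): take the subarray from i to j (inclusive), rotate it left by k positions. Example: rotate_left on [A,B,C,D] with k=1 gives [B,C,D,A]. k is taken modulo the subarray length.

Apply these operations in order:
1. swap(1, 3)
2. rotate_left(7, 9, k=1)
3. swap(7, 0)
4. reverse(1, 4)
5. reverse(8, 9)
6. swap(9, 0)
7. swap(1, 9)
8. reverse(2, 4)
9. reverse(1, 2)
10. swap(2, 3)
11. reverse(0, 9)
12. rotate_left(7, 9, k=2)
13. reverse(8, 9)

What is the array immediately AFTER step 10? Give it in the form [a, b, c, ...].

After 1 (swap(1, 3)): [D, H, J, I, E, G, F, A, C, B]
After 2 (rotate_left(7, 9, k=1)): [D, H, J, I, E, G, F, C, B, A]
After 3 (swap(7, 0)): [C, H, J, I, E, G, F, D, B, A]
After 4 (reverse(1, 4)): [C, E, I, J, H, G, F, D, B, A]
After 5 (reverse(8, 9)): [C, E, I, J, H, G, F, D, A, B]
After 6 (swap(9, 0)): [B, E, I, J, H, G, F, D, A, C]
After 7 (swap(1, 9)): [B, C, I, J, H, G, F, D, A, E]
After 8 (reverse(2, 4)): [B, C, H, J, I, G, F, D, A, E]
After 9 (reverse(1, 2)): [B, H, C, J, I, G, F, D, A, E]
After 10 (swap(2, 3)): [B, H, J, C, I, G, F, D, A, E]

Answer: [B, H, J, C, I, G, F, D, A, E]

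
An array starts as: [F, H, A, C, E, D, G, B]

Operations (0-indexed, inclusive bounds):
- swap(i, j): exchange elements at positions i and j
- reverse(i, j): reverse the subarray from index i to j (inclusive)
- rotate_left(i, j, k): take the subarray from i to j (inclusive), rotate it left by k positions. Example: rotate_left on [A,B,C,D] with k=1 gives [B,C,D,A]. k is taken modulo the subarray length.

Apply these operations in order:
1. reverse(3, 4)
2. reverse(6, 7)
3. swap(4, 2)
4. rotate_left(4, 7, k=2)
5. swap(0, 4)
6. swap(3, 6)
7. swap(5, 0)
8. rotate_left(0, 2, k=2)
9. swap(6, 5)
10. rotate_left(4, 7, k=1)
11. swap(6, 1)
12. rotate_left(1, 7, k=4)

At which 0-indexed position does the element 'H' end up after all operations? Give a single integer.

Answer: 5

Derivation:
After 1 (reverse(3, 4)): [F, H, A, E, C, D, G, B]
After 2 (reverse(6, 7)): [F, H, A, E, C, D, B, G]
After 3 (swap(4, 2)): [F, H, C, E, A, D, B, G]
After 4 (rotate_left(4, 7, k=2)): [F, H, C, E, B, G, A, D]
After 5 (swap(0, 4)): [B, H, C, E, F, G, A, D]
After 6 (swap(3, 6)): [B, H, C, A, F, G, E, D]
After 7 (swap(5, 0)): [G, H, C, A, F, B, E, D]
After 8 (rotate_left(0, 2, k=2)): [C, G, H, A, F, B, E, D]
After 9 (swap(6, 5)): [C, G, H, A, F, E, B, D]
After 10 (rotate_left(4, 7, k=1)): [C, G, H, A, E, B, D, F]
After 11 (swap(6, 1)): [C, D, H, A, E, B, G, F]
After 12 (rotate_left(1, 7, k=4)): [C, B, G, F, D, H, A, E]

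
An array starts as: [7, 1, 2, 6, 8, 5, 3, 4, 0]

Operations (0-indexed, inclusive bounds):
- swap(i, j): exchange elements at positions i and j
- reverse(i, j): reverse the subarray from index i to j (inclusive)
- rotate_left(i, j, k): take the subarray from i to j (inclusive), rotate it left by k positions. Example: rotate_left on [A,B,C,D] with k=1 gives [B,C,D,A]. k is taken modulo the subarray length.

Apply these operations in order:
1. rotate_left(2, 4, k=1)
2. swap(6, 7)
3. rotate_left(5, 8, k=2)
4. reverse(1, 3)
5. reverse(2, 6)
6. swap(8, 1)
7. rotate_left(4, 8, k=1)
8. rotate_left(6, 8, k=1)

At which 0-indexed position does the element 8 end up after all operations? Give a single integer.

After 1 (rotate_left(2, 4, k=1)): [7, 1, 6, 8, 2, 5, 3, 4, 0]
After 2 (swap(6, 7)): [7, 1, 6, 8, 2, 5, 4, 3, 0]
After 3 (rotate_left(5, 8, k=2)): [7, 1, 6, 8, 2, 3, 0, 5, 4]
After 4 (reverse(1, 3)): [7, 8, 6, 1, 2, 3, 0, 5, 4]
After 5 (reverse(2, 6)): [7, 8, 0, 3, 2, 1, 6, 5, 4]
After 6 (swap(8, 1)): [7, 4, 0, 3, 2, 1, 6, 5, 8]
After 7 (rotate_left(4, 8, k=1)): [7, 4, 0, 3, 1, 6, 5, 8, 2]
After 8 (rotate_left(6, 8, k=1)): [7, 4, 0, 3, 1, 6, 8, 2, 5]

Answer: 6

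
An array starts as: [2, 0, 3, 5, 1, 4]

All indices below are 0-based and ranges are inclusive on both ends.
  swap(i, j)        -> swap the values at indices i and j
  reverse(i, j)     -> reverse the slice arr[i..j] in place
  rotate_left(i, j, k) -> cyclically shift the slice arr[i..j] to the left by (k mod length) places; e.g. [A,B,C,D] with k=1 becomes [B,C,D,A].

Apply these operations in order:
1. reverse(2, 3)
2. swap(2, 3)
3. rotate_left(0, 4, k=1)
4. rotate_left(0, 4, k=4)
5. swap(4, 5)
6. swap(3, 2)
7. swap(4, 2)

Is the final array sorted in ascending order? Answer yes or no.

Answer: no

Derivation:
After 1 (reverse(2, 3)): [2, 0, 5, 3, 1, 4]
After 2 (swap(2, 3)): [2, 0, 3, 5, 1, 4]
After 3 (rotate_left(0, 4, k=1)): [0, 3, 5, 1, 2, 4]
After 4 (rotate_left(0, 4, k=4)): [2, 0, 3, 5, 1, 4]
After 5 (swap(4, 5)): [2, 0, 3, 5, 4, 1]
After 6 (swap(3, 2)): [2, 0, 5, 3, 4, 1]
After 7 (swap(4, 2)): [2, 0, 4, 3, 5, 1]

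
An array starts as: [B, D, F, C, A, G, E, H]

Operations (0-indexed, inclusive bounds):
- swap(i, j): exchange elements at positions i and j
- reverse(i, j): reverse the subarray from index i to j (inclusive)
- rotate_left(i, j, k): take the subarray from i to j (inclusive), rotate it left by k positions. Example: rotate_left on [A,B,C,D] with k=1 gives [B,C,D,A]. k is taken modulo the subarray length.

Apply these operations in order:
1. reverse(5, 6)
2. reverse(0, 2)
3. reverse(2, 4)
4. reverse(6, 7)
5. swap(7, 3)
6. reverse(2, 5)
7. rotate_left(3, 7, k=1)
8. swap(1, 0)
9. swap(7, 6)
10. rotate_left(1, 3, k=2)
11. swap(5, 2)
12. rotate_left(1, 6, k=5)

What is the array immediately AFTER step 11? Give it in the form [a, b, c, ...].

Answer: [D, G, H, E, A, F, B, C]

Derivation:
After 1 (reverse(5, 6)): [B, D, F, C, A, E, G, H]
After 2 (reverse(0, 2)): [F, D, B, C, A, E, G, H]
After 3 (reverse(2, 4)): [F, D, A, C, B, E, G, H]
After 4 (reverse(6, 7)): [F, D, A, C, B, E, H, G]
After 5 (swap(7, 3)): [F, D, A, G, B, E, H, C]
After 6 (reverse(2, 5)): [F, D, E, B, G, A, H, C]
After 7 (rotate_left(3, 7, k=1)): [F, D, E, G, A, H, C, B]
After 8 (swap(1, 0)): [D, F, E, G, A, H, C, B]
After 9 (swap(7, 6)): [D, F, E, G, A, H, B, C]
After 10 (rotate_left(1, 3, k=2)): [D, G, F, E, A, H, B, C]
After 11 (swap(5, 2)): [D, G, H, E, A, F, B, C]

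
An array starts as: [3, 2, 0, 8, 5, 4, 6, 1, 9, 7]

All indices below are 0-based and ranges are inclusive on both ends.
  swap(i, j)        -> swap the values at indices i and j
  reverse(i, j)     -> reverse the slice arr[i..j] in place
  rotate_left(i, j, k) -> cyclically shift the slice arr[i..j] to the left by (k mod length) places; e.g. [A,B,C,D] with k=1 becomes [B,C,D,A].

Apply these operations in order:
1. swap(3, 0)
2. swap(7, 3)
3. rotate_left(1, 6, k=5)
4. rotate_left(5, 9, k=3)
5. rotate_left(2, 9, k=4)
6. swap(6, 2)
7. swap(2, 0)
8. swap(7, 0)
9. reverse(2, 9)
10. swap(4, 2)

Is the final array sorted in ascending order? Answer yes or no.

Answer: no

Derivation:
After 1 (swap(3, 0)): [8, 2, 0, 3, 5, 4, 6, 1, 9, 7]
After 2 (swap(7, 3)): [8, 2, 0, 1, 5, 4, 6, 3, 9, 7]
After 3 (rotate_left(1, 6, k=5)): [8, 6, 2, 0, 1, 5, 4, 3, 9, 7]
After 4 (rotate_left(5, 9, k=3)): [8, 6, 2, 0, 1, 9, 7, 5, 4, 3]
After 5 (rotate_left(2, 9, k=4)): [8, 6, 7, 5, 4, 3, 2, 0, 1, 9]
After 6 (swap(6, 2)): [8, 6, 2, 5, 4, 3, 7, 0, 1, 9]
After 7 (swap(2, 0)): [2, 6, 8, 5, 4, 3, 7, 0, 1, 9]
After 8 (swap(7, 0)): [0, 6, 8, 5, 4, 3, 7, 2, 1, 9]
After 9 (reverse(2, 9)): [0, 6, 9, 1, 2, 7, 3, 4, 5, 8]
After 10 (swap(4, 2)): [0, 6, 2, 1, 9, 7, 3, 4, 5, 8]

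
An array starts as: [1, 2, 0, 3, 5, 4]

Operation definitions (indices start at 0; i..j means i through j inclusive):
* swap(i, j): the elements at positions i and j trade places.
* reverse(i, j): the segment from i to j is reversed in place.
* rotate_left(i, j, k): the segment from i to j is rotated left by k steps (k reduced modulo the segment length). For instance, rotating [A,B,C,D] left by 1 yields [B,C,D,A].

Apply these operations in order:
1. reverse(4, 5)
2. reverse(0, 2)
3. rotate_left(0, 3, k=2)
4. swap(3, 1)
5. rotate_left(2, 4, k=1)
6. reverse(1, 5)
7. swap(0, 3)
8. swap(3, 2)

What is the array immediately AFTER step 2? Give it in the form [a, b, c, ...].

After 1 (reverse(4, 5)): [1, 2, 0, 3, 4, 5]
After 2 (reverse(0, 2)): [0, 2, 1, 3, 4, 5]

Answer: [0, 2, 1, 3, 4, 5]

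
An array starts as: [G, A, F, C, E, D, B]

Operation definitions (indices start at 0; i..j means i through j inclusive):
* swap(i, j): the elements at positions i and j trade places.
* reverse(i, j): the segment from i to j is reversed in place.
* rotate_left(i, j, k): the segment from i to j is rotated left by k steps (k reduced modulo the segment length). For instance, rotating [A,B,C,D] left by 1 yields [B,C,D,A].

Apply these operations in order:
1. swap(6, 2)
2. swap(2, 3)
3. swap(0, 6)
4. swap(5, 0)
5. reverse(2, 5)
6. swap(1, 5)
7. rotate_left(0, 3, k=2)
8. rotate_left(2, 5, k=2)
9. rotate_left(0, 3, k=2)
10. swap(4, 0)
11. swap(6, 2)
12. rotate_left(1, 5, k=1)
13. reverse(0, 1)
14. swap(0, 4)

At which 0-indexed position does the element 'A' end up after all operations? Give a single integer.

Answer: 5

Derivation:
After 1 (swap(6, 2)): [G, A, B, C, E, D, F]
After 2 (swap(2, 3)): [G, A, C, B, E, D, F]
After 3 (swap(0, 6)): [F, A, C, B, E, D, G]
After 4 (swap(5, 0)): [D, A, C, B, E, F, G]
After 5 (reverse(2, 5)): [D, A, F, E, B, C, G]
After 6 (swap(1, 5)): [D, C, F, E, B, A, G]
After 7 (rotate_left(0, 3, k=2)): [F, E, D, C, B, A, G]
After 8 (rotate_left(2, 5, k=2)): [F, E, B, A, D, C, G]
After 9 (rotate_left(0, 3, k=2)): [B, A, F, E, D, C, G]
After 10 (swap(4, 0)): [D, A, F, E, B, C, G]
After 11 (swap(6, 2)): [D, A, G, E, B, C, F]
After 12 (rotate_left(1, 5, k=1)): [D, G, E, B, C, A, F]
After 13 (reverse(0, 1)): [G, D, E, B, C, A, F]
After 14 (swap(0, 4)): [C, D, E, B, G, A, F]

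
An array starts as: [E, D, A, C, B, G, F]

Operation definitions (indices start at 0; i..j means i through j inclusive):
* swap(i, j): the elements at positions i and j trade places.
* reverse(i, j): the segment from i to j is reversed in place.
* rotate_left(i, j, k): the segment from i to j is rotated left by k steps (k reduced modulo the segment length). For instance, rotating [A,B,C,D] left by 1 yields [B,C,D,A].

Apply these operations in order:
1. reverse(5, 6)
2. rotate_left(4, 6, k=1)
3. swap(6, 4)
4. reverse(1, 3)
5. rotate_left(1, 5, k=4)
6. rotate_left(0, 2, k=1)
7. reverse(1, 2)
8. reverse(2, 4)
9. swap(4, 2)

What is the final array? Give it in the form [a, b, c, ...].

After 1 (reverse(5, 6)): [E, D, A, C, B, F, G]
After 2 (rotate_left(4, 6, k=1)): [E, D, A, C, F, G, B]
After 3 (swap(6, 4)): [E, D, A, C, B, G, F]
After 4 (reverse(1, 3)): [E, C, A, D, B, G, F]
After 5 (rotate_left(1, 5, k=4)): [E, G, C, A, D, B, F]
After 6 (rotate_left(0, 2, k=1)): [G, C, E, A, D, B, F]
After 7 (reverse(1, 2)): [G, E, C, A, D, B, F]
After 8 (reverse(2, 4)): [G, E, D, A, C, B, F]
After 9 (swap(4, 2)): [G, E, C, A, D, B, F]

Answer: [G, E, C, A, D, B, F]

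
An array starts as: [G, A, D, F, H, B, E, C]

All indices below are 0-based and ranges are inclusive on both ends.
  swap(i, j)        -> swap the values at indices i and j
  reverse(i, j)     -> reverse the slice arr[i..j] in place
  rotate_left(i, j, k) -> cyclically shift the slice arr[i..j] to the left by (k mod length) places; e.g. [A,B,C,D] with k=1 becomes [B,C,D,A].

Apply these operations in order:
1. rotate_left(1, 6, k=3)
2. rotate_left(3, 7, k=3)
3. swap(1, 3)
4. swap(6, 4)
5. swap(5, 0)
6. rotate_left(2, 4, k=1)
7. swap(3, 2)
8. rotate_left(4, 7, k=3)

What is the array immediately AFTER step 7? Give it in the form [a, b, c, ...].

After 1 (rotate_left(1, 6, k=3)): [G, H, B, E, A, D, F, C]
After 2 (rotate_left(3, 7, k=3)): [G, H, B, F, C, E, A, D]
After 3 (swap(1, 3)): [G, F, B, H, C, E, A, D]
After 4 (swap(6, 4)): [G, F, B, H, A, E, C, D]
After 5 (swap(5, 0)): [E, F, B, H, A, G, C, D]
After 6 (rotate_left(2, 4, k=1)): [E, F, H, A, B, G, C, D]
After 7 (swap(3, 2)): [E, F, A, H, B, G, C, D]

Answer: [E, F, A, H, B, G, C, D]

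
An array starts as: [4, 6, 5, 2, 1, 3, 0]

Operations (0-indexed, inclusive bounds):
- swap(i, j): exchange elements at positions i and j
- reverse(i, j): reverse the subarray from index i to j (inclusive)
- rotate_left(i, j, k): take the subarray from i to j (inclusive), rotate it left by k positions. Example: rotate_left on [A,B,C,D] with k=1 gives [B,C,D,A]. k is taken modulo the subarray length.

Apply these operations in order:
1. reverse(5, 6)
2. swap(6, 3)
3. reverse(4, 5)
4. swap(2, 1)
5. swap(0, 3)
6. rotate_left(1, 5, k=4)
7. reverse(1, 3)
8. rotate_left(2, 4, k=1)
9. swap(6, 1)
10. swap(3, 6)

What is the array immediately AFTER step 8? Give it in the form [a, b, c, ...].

Answer: [3, 6, 1, 4, 5, 0, 2]

Derivation:
After 1 (reverse(5, 6)): [4, 6, 5, 2, 1, 0, 3]
After 2 (swap(6, 3)): [4, 6, 5, 3, 1, 0, 2]
After 3 (reverse(4, 5)): [4, 6, 5, 3, 0, 1, 2]
After 4 (swap(2, 1)): [4, 5, 6, 3, 0, 1, 2]
After 5 (swap(0, 3)): [3, 5, 6, 4, 0, 1, 2]
After 6 (rotate_left(1, 5, k=4)): [3, 1, 5, 6, 4, 0, 2]
After 7 (reverse(1, 3)): [3, 6, 5, 1, 4, 0, 2]
After 8 (rotate_left(2, 4, k=1)): [3, 6, 1, 4, 5, 0, 2]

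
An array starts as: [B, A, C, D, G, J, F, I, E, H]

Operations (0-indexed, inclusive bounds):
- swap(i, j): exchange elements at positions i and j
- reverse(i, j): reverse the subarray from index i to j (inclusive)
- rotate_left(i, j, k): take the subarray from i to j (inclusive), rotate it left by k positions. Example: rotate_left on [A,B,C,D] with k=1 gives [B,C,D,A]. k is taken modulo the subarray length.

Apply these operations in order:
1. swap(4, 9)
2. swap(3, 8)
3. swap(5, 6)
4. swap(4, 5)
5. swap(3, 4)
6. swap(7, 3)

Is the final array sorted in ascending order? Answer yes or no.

Answer: no

Derivation:
After 1 (swap(4, 9)): [B, A, C, D, H, J, F, I, E, G]
After 2 (swap(3, 8)): [B, A, C, E, H, J, F, I, D, G]
After 3 (swap(5, 6)): [B, A, C, E, H, F, J, I, D, G]
After 4 (swap(4, 5)): [B, A, C, E, F, H, J, I, D, G]
After 5 (swap(3, 4)): [B, A, C, F, E, H, J, I, D, G]
After 6 (swap(7, 3)): [B, A, C, I, E, H, J, F, D, G]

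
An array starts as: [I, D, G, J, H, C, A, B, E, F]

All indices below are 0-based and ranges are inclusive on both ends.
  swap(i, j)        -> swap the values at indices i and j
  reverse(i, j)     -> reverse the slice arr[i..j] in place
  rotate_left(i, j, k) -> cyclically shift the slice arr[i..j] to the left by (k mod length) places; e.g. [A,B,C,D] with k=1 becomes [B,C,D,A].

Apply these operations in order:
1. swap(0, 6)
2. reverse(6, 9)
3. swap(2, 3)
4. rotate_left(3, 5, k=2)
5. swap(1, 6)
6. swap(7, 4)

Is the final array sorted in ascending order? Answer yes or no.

Answer: no

Derivation:
After 1 (swap(0, 6)): [A, D, G, J, H, C, I, B, E, F]
After 2 (reverse(6, 9)): [A, D, G, J, H, C, F, E, B, I]
After 3 (swap(2, 3)): [A, D, J, G, H, C, F, E, B, I]
After 4 (rotate_left(3, 5, k=2)): [A, D, J, C, G, H, F, E, B, I]
After 5 (swap(1, 6)): [A, F, J, C, G, H, D, E, B, I]
After 6 (swap(7, 4)): [A, F, J, C, E, H, D, G, B, I]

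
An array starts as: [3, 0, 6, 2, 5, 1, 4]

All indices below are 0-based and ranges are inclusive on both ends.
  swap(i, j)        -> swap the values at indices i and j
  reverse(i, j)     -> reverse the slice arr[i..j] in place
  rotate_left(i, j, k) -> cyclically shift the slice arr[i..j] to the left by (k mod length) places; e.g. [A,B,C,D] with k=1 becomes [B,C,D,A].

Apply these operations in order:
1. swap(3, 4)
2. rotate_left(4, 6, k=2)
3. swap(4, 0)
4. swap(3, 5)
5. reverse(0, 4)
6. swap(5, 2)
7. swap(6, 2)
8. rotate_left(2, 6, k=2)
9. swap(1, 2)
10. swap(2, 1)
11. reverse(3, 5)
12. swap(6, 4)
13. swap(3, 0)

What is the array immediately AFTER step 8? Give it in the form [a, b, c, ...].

After 1 (swap(3, 4)): [3, 0, 6, 5, 2, 1, 4]
After 2 (rotate_left(4, 6, k=2)): [3, 0, 6, 5, 4, 2, 1]
After 3 (swap(4, 0)): [4, 0, 6, 5, 3, 2, 1]
After 4 (swap(3, 5)): [4, 0, 6, 2, 3, 5, 1]
After 5 (reverse(0, 4)): [3, 2, 6, 0, 4, 5, 1]
After 6 (swap(5, 2)): [3, 2, 5, 0, 4, 6, 1]
After 7 (swap(6, 2)): [3, 2, 1, 0, 4, 6, 5]
After 8 (rotate_left(2, 6, k=2)): [3, 2, 4, 6, 5, 1, 0]

Answer: [3, 2, 4, 6, 5, 1, 0]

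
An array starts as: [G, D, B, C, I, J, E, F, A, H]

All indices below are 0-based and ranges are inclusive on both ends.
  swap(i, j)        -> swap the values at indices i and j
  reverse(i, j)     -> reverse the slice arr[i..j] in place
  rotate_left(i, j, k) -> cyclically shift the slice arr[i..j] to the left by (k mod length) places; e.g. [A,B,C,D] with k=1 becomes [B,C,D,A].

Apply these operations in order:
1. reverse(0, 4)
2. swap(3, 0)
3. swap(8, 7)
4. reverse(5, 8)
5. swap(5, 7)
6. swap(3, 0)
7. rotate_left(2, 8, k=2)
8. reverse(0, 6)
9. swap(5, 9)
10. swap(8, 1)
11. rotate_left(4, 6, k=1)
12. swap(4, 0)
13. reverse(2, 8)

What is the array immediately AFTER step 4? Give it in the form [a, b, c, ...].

Answer: [D, C, B, I, G, F, A, E, J, H]

Derivation:
After 1 (reverse(0, 4)): [I, C, B, D, G, J, E, F, A, H]
After 2 (swap(3, 0)): [D, C, B, I, G, J, E, F, A, H]
After 3 (swap(8, 7)): [D, C, B, I, G, J, E, A, F, H]
After 4 (reverse(5, 8)): [D, C, B, I, G, F, A, E, J, H]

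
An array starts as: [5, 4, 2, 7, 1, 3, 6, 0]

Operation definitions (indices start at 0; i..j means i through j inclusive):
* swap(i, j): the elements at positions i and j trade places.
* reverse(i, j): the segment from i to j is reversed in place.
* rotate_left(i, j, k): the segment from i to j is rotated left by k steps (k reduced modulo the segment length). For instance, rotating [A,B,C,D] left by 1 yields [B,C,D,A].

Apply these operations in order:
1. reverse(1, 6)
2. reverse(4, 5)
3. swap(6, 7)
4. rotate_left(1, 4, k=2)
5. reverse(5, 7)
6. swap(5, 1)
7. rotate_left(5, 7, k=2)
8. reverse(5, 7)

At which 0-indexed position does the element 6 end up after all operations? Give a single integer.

After 1 (reverse(1, 6)): [5, 6, 3, 1, 7, 2, 4, 0]
After 2 (reverse(4, 5)): [5, 6, 3, 1, 2, 7, 4, 0]
After 3 (swap(6, 7)): [5, 6, 3, 1, 2, 7, 0, 4]
After 4 (rotate_left(1, 4, k=2)): [5, 1, 2, 6, 3, 7, 0, 4]
After 5 (reverse(5, 7)): [5, 1, 2, 6, 3, 4, 0, 7]
After 6 (swap(5, 1)): [5, 4, 2, 6, 3, 1, 0, 7]
After 7 (rotate_left(5, 7, k=2)): [5, 4, 2, 6, 3, 7, 1, 0]
After 8 (reverse(5, 7)): [5, 4, 2, 6, 3, 0, 1, 7]

Answer: 3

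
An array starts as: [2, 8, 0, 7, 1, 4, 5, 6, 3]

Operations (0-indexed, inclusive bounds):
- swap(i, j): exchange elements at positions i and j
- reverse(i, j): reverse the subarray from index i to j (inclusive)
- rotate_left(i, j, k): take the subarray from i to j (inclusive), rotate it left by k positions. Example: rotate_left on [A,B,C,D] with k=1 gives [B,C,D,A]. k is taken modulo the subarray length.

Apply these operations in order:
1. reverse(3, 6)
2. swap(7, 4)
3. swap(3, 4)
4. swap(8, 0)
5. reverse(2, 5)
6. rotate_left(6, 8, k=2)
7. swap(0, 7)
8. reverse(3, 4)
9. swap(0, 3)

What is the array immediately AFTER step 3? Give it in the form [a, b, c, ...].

After 1 (reverse(3, 6)): [2, 8, 0, 5, 4, 1, 7, 6, 3]
After 2 (swap(7, 4)): [2, 8, 0, 5, 6, 1, 7, 4, 3]
After 3 (swap(3, 4)): [2, 8, 0, 6, 5, 1, 7, 4, 3]

Answer: [2, 8, 0, 6, 5, 1, 7, 4, 3]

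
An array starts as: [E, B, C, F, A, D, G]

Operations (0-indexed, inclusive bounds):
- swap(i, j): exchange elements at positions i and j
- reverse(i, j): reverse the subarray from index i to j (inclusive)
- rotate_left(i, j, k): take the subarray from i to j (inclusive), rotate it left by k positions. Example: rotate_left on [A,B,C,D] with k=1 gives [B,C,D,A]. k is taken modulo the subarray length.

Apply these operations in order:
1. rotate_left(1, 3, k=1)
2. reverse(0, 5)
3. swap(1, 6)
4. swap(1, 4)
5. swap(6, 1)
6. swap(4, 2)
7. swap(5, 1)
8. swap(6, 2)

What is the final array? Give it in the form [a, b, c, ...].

After 1 (rotate_left(1, 3, k=1)): [E, C, F, B, A, D, G]
After 2 (reverse(0, 5)): [D, A, B, F, C, E, G]
After 3 (swap(1, 6)): [D, G, B, F, C, E, A]
After 4 (swap(1, 4)): [D, C, B, F, G, E, A]
After 5 (swap(6, 1)): [D, A, B, F, G, E, C]
After 6 (swap(4, 2)): [D, A, G, F, B, E, C]
After 7 (swap(5, 1)): [D, E, G, F, B, A, C]
After 8 (swap(6, 2)): [D, E, C, F, B, A, G]

Answer: [D, E, C, F, B, A, G]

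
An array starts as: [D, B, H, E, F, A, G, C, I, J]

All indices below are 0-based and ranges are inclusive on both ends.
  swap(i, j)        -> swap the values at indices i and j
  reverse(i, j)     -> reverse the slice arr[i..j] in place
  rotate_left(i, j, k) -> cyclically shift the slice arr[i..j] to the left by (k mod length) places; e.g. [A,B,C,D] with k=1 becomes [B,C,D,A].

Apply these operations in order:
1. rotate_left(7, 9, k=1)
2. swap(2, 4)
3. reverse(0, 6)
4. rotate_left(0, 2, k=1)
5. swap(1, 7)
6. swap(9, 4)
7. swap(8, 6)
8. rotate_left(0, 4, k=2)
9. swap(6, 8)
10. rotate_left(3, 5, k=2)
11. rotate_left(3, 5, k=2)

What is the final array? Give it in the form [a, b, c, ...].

Answer: [G, E, C, I, B, A, D, H, J, F]

Derivation:
After 1 (rotate_left(7, 9, k=1)): [D, B, H, E, F, A, G, I, J, C]
After 2 (swap(2, 4)): [D, B, F, E, H, A, G, I, J, C]
After 3 (reverse(0, 6)): [G, A, H, E, F, B, D, I, J, C]
After 4 (rotate_left(0, 2, k=1)): [A, H, G, E, F, B, D, I, J, C]
After 5 (swap(1, 7)): [A, I, G, E, F, B, D, H, J, C]
After 6 (swap(9, 4)): [A, I, G, E, C, B, D, H, J, F]
After 7 (swap(8, 6)): [A, I, G, E, C, B, J, H, D, F]
After 8 (rotate_left(0, 4, k=2)): [G, E, C, A, I, B, J, H, D, F]
After 9 (swap(6, 8)): [G, E, C, A, I, B, D, H, J, F]
After 10 (rotate_left(3, 5, k=2)): [G, E, C, B, A, I, D, H, J, F]
After 11 (rotate_left(3, 5, k=2)): [G, E, C, I, B, A, D, H, J, F]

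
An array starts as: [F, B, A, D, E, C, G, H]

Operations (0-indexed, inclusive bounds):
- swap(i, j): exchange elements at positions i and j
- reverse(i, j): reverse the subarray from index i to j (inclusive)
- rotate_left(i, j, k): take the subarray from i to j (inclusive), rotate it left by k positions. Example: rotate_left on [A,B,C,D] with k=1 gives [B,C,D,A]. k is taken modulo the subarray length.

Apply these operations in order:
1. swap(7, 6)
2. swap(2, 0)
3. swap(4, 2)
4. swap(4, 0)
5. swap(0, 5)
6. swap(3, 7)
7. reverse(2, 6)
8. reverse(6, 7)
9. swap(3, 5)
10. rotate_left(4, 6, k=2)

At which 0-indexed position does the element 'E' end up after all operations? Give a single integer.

After 1 (swap(7, 6)): [F, B, A, D, E, C, H, G]
After 2 (swap(2, 0)): [A, B, F, D, E, C, H, G]
After 3 (swap(4, 2)): [A, B, E, D, F, C, H, G]
After 4 (swap(4, 0)): [F, B, E, D, A, C, H, G]
After 5 (swap(0, 5)): [C, B, E, D, A, F, H, G]
After 6 (swap(3, 7)): [C, B, E, G, A, F, H, D]
After 7 (reverse(2, 6)): [C, B, H, F, A, G, E, D]
After 8 (reverse(6, 7)): [C, B, H, F, A, G, D, E]
After 9 (swap(3, 5)): [C, B, H, G, A, F, D, E]
After 10 (rotate_left(4, 6, k=2)): [C, B, H, G, D, A, F, E]

Answer: 7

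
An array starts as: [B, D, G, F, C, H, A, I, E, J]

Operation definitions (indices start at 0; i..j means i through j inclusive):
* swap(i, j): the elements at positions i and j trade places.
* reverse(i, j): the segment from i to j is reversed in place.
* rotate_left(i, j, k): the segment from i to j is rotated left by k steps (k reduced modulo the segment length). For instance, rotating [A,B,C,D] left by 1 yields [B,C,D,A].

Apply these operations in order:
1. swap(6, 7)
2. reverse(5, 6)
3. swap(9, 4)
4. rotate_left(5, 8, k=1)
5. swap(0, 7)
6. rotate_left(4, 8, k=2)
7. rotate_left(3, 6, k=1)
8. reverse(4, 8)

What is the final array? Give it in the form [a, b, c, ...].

After 1 (swap(6, 7)): [B, D, G, F, C, H, I, A, E, J]
After 2 (reverse(5, 6)): [B, D, G, F, C, I, H, A, E, J]
After 3 (swap(9, 4)): [B, D, G, F, J, I, H, A, E, C]
After 4 (rotate_left(5, 8, k=1)): [B, D, G, F, J, H, A, E, I, C]
After 5 (swap(0, 7)): [E, D, G, F, J, H, A, B, I, C]
After 6 (rotate_left(4, 8, k=2)): [E, D, G, F, A, B, I, J, H, C]
After 7 (rotate_left(3, 6, k=1)): [E, D, G, A, B, I, F, J, H, C]
After 8 (reverse(4, 8)): [E, D, G, A, H, J, F, I, B, C]

Answer: [E, D, G, A, H, J, F, I, B, C]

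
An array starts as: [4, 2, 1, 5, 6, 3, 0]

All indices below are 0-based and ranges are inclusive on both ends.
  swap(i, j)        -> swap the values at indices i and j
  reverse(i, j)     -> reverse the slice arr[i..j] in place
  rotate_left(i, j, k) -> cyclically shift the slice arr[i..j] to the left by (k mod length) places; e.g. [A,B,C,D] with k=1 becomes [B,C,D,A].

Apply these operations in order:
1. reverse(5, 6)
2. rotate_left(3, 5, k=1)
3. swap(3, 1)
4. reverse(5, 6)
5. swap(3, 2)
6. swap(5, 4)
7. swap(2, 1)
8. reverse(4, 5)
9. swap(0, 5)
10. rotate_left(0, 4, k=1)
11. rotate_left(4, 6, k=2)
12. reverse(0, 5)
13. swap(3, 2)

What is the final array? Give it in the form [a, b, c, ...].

After 1 (reverse(5, 6)): [4, 2, 1, 5, 6, 0, 3]
After 2 (rotate_left(3, 5, k=1)): [4, 2, 1, 6, 0, 5, 3]
After 3 (swap(3, 1)): [4, 6, 1, 2, 0, 5, 3]
After 4 (reverse(5, 6)): [4, 6, 1, 2, 0, 3, 5]
After 5 (swap(3, 2)): [4, 6, 2, 1, 0, 3, 5]
After 6 (swap(5, 4)): [4, 6, 2, 1, 3, 0, 5]
After 7 (swap(2, 1)): [4, 2, 6, 1, 3, 0, 5]
After 8 (reverse(4, 5)): [4, 2, 6, 1, 0, 3, 5]
After 9 (swap(0, 5)): [3, 2, 6, 1, 0, 4, 5]
After 10 (rotate_left(0, 4, k=1)): [2, 6, 1, 0, 3, 4, 5]
After 11 (rotate_left(4, 6, k=2)): [2, 6, 1, 0, 5, 3, 4]
After 12 (reverse(0, 5)): [3, 5, 0, 1, 6, 2, 4]
After 13 (swap(3, 2)): [3, 5, 1, 0, 6, 2, 4]

Answer: [3, 5, 1, 0, 6, 2, 4]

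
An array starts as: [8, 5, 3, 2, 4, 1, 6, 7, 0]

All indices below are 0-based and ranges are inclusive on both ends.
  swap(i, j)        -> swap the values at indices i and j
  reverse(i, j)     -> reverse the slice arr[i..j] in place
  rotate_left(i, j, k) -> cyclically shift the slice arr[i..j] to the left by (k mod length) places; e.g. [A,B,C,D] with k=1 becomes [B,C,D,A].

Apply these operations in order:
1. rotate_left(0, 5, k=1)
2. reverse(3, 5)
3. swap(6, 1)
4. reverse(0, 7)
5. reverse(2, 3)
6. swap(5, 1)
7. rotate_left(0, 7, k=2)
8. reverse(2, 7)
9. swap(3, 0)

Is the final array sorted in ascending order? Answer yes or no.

After 1 (rotate_left(0, 5, k=1)): [5, 3, 2, 4, 1, 8, 6, 7, 0]
After 2 (reverse(3, 5)): [5, 3, 2, 8, 1, 4, 6, 7, 0]
After 3 (swap(6, 1)): [5, 6, 2, 8, 1, 4, 3, 7, 0]
After 4 (reverse(0, 7)): [7, 3, 4, 1, 8, 2, 6, 5, 0]
After 5 (reverse(2, 3)): [7, 3, 1, 4, 8, 2, 6, 5, 0]
After 6 (swap(5, 1)): [7, 2, 1, 4, 8, 3, 6, 5, 0]
After 7 (rotate_left(0, 7, k=2)): [1, 4, 8, 3, 6, 5, 7, 2, 0]
After 8 (reverse(2, 7)): [1, 4, 2, 7, 5, 6, 3, 8, 0]
After 9 (swap(3, 0)): [7, 4, 2, 1, 5, 6, 3, 8, 0]

Answer: no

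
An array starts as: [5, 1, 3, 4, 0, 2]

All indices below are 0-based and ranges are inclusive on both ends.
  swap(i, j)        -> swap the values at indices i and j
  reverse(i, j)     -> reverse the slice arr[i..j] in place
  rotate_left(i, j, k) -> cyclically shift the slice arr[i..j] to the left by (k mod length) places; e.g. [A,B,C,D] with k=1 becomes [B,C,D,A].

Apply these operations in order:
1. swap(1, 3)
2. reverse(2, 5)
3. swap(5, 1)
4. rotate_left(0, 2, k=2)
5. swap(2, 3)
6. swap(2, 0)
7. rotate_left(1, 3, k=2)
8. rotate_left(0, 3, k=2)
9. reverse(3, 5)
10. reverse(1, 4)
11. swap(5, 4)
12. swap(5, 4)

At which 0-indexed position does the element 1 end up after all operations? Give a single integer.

After 1 (swap(1, 3)): [5, 4, 3, 1, 0, 2]
After 2 (reverse(2, 5)): [5, 4, 2, 0, 1, 3]
After 3 (swap(5, 1)): [5, 3, 2, 0, 1, 4]
After 4 (rotate_left(0, 2, k=2)): [2, 5, 3, 0, 1, 4]
After 5 (swap(2, 3)): [2, 5, 0, 3, 1, 4]
After 6 (swap(2, 0)): [0, 5, 2, 3, 1, 4]
After 7 (rotate_left(1, 3, k=2)): [0, 3, 5, 2, 1, 4]
After 8 (rotate_left(0, 3, k=2)): [5, 2, 0, 3, 1, 4]
After 9 (reverse(3, 5)): [5, 2, 0, 4, 1, 3]
After 10 (reverse(1, 4)): [5, 1, 4, 0, 2, 3]
After 11 (swap(5, 4)): [5, 1, 4, 0, 3, 2]
After 12 (swap(5, 4)): [5, 1, 4, 0, 2, 3]

Answer: 1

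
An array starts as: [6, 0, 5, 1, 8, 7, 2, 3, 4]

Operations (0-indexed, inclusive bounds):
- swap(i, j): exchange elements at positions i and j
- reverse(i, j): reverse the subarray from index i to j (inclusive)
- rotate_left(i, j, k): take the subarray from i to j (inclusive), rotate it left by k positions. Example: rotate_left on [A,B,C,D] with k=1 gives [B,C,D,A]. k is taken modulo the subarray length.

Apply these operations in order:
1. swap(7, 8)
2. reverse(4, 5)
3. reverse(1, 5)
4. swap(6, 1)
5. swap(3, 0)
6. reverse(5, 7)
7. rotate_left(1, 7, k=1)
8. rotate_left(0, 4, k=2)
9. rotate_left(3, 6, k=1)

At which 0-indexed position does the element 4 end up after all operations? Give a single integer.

After 1 (swap(7, 8)): [6, 0, 5, 1, 8, 7, 2, 4, 3]
After 2 (reverse(4, 5)): [6, 0, 5, 1, 7, 8, 2, 4, 3]
After 3 (reverse(1, 5)): [6, 8, 7, 1, 5, 0, 2, 4, 3]
After 4 (swap(6, 1)): [6, 2, 7, 1, 5, 0, 8, 4, 3]
After 5 (swap(3, 0)): [1, 2, 7, 6, 5, 0, 8, 4, 3]
After 6 (reverse(5, 7)): [1, 2, 7, 6, 5, 4, 8, 0, 3]
After 7 (rotate_left(1, 7, k=1)): [1, 7, 6, 5, 4, 8, 0, 2, 3]
After 8 (rotate_left(0, 4, k=2)): [6, 5, 4, 1, 7, 8, 0, 2, 3]
After 9 (rotate_left(3, 6, k=1)): [6, 5, 4, 7, 8, 0, 1, 2, 3]

Answer: 2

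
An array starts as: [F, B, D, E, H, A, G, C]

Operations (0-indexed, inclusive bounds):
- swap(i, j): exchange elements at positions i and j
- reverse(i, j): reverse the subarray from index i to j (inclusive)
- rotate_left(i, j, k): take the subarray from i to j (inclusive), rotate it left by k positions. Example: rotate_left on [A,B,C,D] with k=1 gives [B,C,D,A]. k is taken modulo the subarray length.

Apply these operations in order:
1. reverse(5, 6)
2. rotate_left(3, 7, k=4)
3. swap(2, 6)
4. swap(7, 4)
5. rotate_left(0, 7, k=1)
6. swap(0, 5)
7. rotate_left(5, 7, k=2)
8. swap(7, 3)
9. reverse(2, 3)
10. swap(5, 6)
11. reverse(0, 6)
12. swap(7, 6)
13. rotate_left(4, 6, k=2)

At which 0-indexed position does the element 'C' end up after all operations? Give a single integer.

Answer: 3

Derivation:
After 1 (reverse(5, 6)): [F, B, D, E, H, G, A, C]
After 2 (rotate_left(3, 7, k=4)): [F, B, D, C, E, H, G, A]
After 3 (swap(2, 6)): [F, B, G, C, E, H, D, A]
After 4 (swap(7, 4)): [F, B, G, C, A, H, D, E]
After 5 (rotate_left(0, 7, k=1)): [B, G, C, A, H, D, E, F]
After 6 (swap(0, 5)): [D, G, C, A, H, B, E, F]
After 7 (rotate_left(5, 7, k=2)): [D, G, C, A, H, F, B, E]
After 8 (swap(7, 3)): [D, G, C, E, H, F, B, A]
After 9 (reverse(2, 3)): [D, G, E, C, H, F, B, A]
After 10 (swap(5, 6)): [D, G, E, C, H, B, F, A]
After 11 (reverse(0, 6)): [F, B, H, C, E, G, D, A]
After 12 (swap(7, 6)): [F, B, H, C, E, G, A, D]
After 13 (rotate_left(4, 6, k=2)): [F, B, H, C, A, E, G, D]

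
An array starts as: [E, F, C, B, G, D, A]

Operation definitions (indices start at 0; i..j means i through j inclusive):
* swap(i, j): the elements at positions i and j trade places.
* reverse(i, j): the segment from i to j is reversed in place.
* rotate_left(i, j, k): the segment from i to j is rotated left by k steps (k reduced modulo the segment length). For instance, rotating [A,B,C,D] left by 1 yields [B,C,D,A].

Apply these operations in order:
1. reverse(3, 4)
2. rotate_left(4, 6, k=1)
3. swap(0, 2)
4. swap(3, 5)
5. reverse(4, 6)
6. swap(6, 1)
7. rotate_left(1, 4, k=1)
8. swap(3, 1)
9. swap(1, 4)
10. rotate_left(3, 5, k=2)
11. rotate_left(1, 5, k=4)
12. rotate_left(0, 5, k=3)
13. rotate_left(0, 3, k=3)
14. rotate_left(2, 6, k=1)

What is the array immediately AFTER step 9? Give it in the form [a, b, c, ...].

Answer: [C, D, A, E, B, G, F]

Derivation:
After 1 (reverse(3, 4)): [E, F, C, G, B, D, A]
After 2 (rotate_left(4, 6, k=1)): [E, F, C, G, D, A, B]
After 3 (swap(0, 2)): [C, F, E, G, D, A, B]
After 4 (swap(3, 5)): [C, F, E, A, D, G, B]
After 5 (reverse(4, 6)): [C, F, E, A, B, G, D]
After 6 (swap(6, 1)): [C, D, E, A, B, G, F]
After 7 (rotate_left(1, 4, k=1)): [C, E, A, B, D, G, F]
After 8 (swap(3, 1)): [C, B, A, E, D, G, F]
After 9 (swap(1, 4)): [C, D, A, E, B, G, F]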